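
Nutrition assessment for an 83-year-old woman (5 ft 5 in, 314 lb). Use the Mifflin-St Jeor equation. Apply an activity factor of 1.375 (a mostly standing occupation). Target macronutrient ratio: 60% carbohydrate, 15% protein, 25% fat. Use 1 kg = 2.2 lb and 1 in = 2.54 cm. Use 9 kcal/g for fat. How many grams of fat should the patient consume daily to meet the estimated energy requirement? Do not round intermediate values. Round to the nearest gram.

Convert to metric: weight = 314 ÷ 2.2 = 142.7273 kg; height = (5×12 + 5) × 2.54 = 65 × 2.54 = 165.1 cm.
Mifflin-St Jeor (female): BMR = 10(142.7273) + 6.25(165.1) − 5(83) − 161 = 1427.2727 + 1031.875 − 415 − 161 = 1883.1477 kcal/day.
TEE = 1883.1477 × 1.375 = 2589.3281 kcal/day.
Fat energy = 25% × 2589.3281 = 647.332 kcal.
Fat = 647.332 ÷ 9 kcal/g = 71.9258 g.

72 g/day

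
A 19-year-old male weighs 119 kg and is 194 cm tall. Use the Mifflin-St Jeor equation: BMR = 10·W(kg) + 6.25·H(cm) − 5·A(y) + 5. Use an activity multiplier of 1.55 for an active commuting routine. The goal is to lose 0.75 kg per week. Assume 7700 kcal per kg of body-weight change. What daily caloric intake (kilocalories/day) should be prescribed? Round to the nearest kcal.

2759 kilocalories/day

Mifflin-St Jeor (male): BMR = 10(119) + 6.25(194) − 5(19) + 5 = 1190 + 1212.5 − 95 + 5 = 2312.5 kcal/day.
TEE = 2312.5 × 1.55 = 3584.375 kcal/day.
Required daily deficit = 0.75 × 7700 ÷ 7 = 825 kcal/day.
Target intake = 3584.375 − 825 = 2759.375 kcal/day.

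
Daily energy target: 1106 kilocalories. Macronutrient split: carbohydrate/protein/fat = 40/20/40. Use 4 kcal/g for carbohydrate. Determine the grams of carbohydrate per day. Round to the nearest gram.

111 g/day

Carbohydrate energy = 40% × 1106 = 442.4 kcal.
At 4 kcal/g: 442.4 ÷ 4 = 110.6 g.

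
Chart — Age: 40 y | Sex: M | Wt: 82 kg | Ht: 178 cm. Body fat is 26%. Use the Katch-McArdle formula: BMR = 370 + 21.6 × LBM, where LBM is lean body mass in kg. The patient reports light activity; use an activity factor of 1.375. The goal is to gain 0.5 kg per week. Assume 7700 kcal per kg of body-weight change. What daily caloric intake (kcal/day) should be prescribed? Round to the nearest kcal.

2861 kcal/day

LBM = 82 × (1 − 0.26) = 60.68 kg. Katch-McArdle: BMR = 370 + 21.6 × 60.68 = 1680.688 kcal/day.
TEE = 1680.688 × 1.375 = 2310.946 kcal/day.
Required daily surplus = 0.5 × 7700 ÷ 7 = 550 kcal/day.
Target intake = 2310.946 + 550 = 2860.946 kcal/day.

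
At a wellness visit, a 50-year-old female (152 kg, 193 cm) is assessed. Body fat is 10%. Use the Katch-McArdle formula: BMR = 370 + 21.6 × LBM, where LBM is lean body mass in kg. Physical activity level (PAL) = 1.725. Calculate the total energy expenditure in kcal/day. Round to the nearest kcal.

5735 kcal/day

LBM = 152 × (1 − 0.1) = 136.8 kg. Katch-McArdle: BMR = 370 + 21.6 × 136.8 = 3324.88 kcal/day.
TEE = BMR × activity factor = 3324.88 × 1.725 = 5735.418 kcal/day.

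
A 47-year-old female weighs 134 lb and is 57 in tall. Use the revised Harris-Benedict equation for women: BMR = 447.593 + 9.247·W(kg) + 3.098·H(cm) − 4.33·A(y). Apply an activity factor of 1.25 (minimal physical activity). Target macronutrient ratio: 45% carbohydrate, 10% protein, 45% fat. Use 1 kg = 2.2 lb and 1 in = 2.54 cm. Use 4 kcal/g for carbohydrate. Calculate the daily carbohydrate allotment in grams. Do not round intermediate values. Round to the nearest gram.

Convert to metric: weight = 134 ÷ 2.2 = 60.9091 kg; height = 57 × 2.54 = 144.78 cm.
Harris-Benedict: BMR = 447.593 + 9.247(60.9091) + 3.098(144.78) − 4.33(47) = 1255.8378 kcal/day.
TEE = 1255.8378 × 1.25 = 1569.7973 kcal/day.
Carbohydrate energy = 45% × 1569.7973 = 706.4088 kcal.
Carbohydrate = 706.4088 ÷ 4 kcal/g = 176.6022 g.

177 g/day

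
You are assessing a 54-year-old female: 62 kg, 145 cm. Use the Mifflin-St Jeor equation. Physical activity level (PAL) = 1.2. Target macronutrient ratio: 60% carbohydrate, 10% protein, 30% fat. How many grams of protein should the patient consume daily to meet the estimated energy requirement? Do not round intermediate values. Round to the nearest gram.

33 g/day

Mifflin-St Jeor (female): BMR = 10(62) + 6.25(145) − 5(54) − 161 = 620 + 906.25 − 270 − 161 = 1095.25 kcal/day.
TEE = 1095.25 × 1.2 = 1314.3 kcal/day.
Protein energy = 10% × 1314.3 = 131.43 kcal.
Protein = 131.43 ÷ 4 kcal/g = 32.8575 g.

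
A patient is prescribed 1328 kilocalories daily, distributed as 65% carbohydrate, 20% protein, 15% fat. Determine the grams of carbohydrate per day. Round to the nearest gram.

216 g/day

Carbohydrate energy = 65% × 1328 = 863.2 kcal.
At 4 kcal/g: 863.2 ÷ 4 = 215.8 g.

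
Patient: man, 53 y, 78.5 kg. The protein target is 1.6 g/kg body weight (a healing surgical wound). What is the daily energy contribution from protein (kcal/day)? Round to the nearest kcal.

Protein = 1.6 g/kg × 78.5 kg = 125.6 g/day.
Protein energy = 125.6 g × 4 kcal/g = 502.4 kcal/day.

502 kcal/day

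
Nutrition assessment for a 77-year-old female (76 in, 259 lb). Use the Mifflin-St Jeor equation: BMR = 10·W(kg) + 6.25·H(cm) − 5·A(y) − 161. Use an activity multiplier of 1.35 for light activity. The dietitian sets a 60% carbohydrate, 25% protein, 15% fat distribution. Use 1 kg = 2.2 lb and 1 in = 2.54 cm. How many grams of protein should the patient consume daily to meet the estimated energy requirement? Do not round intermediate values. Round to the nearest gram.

155 g/day

Convert to metric: weight = 259 ÷ 2.2 = 117.7273 kg; height = 76 × 2.54 = 193.04 cm.
Mifflin-St Jeor (female): BMR = 10(117.7273) + 6.25(193.04) − 5(77) − 161 = 1177.2727 + 1206.5 − 385 − 161 = 1837.7727 kcal/day.
TEE = 1837.7727 × 1.35 = 2480.9932 kcal/day.
Protein energy = 25% × 2480.9932 = 620.2483 kcal.
Protein = 620.2483 ÷ 4 kcal/g = 155.0621 g.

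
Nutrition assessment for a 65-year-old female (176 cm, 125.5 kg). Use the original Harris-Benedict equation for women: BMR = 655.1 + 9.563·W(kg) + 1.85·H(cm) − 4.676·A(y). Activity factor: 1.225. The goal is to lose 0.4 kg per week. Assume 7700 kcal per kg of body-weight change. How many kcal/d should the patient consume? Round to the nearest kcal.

Harris-Benedict: BMR = 655.1 + 9.563(125.5) + 1.85(176) − 4.676(65) = 1876.9165 kcal/day.
TEE = 1876.9165 × 1.225 = 2299.2227 kcal/day.
Required daily deficit = 0.4 × 7700 ÷ 7 = 440 kcal/day.
Target intake = 2299.2227 − 440 = 1859.2227 kcal/day.

1859 kcal/d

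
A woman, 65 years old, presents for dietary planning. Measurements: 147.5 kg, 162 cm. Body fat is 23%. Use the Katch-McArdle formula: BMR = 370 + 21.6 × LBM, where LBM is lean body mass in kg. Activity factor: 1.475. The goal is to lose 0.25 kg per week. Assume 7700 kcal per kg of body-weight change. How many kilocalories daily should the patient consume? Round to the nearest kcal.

LBM = 147.5 × (1 − 0.23) = 113.575 kg. Katch-McArdle: BMR = 370 + 21.6 × 113.575 = 2823.22 kcal/day.
TEE = 2823.22 × 1.475 = 4164.2495 kcal/day.
Required daily deficit = 0.25 × 7700 ÷ 7 = 275 kcal/day.
Target intake = 4164.2495 − 275 = 3889.2495 kcal/day.

3889 kilocalories daily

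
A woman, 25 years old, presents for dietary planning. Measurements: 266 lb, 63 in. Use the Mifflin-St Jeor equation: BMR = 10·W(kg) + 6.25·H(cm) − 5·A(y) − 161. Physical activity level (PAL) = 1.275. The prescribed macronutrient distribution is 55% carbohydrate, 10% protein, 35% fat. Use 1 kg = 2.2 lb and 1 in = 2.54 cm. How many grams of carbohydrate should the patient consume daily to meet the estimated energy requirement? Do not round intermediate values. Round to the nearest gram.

337 g/day

Convert to metric: weight = 266 ÷ 2.2 = 120.9091 kg; height = 63 × 2.54 = 160.02 cm.
Mifflin-St Jeor (female): BMR = 10(120.9091) + 6.25(160.02) − 5(25) − 161 = 1209.0909 + 1000.125 − 125 − 161 = 1923.2159 kcal/day.
TEE = 1923.2159 × 1.275 = 2452.1003 kcal/day.
Carbohydrate energy = 55% × 2452.1003 = 1348.6552 kcal.
Carbohydrate = 1348.6552 ÷ 4 kcal/g = 337.1638 g.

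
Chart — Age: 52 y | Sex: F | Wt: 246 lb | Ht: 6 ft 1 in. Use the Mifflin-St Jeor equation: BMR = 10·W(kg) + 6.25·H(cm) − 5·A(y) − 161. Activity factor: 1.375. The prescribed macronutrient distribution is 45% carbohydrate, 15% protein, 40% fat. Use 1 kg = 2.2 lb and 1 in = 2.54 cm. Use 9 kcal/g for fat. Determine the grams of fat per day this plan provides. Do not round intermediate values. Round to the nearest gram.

113 g/day

Convert to metric: weight = 246 ÷ 2.2 = 111.8182 kg; height = (6×12 + 1) × 2.54 = 73 × 2.54 = 185.42 cm.
Mifflin-St Jeor (female): BMR = 10(111.8182) + 6.25(185.42) − 5(52) − 161 = 1118.1818 + 1158.875 − 260 − 161 = 1856.0568 kcal/day.
TEE = 1856.0568 × 1.375 = 2552.0781 kcal/day.
Fat energy = 40% × 2552.0781 = 1020.8313 kcal.
Fat = 1020.8313 ÷ 9 kcal/g = 113.4257 g.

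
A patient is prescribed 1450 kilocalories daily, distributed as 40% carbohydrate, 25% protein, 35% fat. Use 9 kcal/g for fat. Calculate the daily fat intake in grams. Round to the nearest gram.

Fat energy = 35% × 1450 = 507.5 kcal.
At 9 kcal/g: 507.5 ÷ 9 = 56.3889 g.

56 g/day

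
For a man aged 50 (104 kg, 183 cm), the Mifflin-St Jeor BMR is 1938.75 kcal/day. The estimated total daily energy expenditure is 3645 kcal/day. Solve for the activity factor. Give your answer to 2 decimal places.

Activity factor = TEE ÷ BMR = 3645 ÷ 1938.75 = 1.88.

1.88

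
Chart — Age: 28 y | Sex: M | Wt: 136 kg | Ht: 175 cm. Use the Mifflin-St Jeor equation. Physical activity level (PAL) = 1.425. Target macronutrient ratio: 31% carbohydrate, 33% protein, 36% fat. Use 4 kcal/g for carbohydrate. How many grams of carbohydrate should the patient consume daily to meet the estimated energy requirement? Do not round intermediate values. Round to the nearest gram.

Mifflin-St Jeor (male): BMR = 10(136) + 6.25(175) − 5(28) + 5 = 1360 + 1093.75 − 140 + 5 = 2318.75 kcal/day.
TEE = 2318.75 × 1.425 = 3304.2188 kcal/day.
Carbohydrate energy = 31% × 3304.2188 = 1024.3078 kcal.
Carbohydrate = 1024.3078 ÷ 4 kcal/g = 256.077 g.

256 g/day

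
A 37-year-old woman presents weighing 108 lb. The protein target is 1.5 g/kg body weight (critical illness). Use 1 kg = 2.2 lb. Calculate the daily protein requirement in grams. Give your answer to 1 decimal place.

73.6 g/day

Weight in kg = 108 ÷ 2.2 = 49.0909 kg.
Protein = 1.5 g/kg × 49.0909 kg = 73.6364 g/day.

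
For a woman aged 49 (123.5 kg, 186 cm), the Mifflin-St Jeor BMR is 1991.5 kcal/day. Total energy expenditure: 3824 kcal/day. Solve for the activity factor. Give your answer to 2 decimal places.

1.92

Activity factor = TEE ÷ BMR = 3824 ÷ 1991.5 = 1.92.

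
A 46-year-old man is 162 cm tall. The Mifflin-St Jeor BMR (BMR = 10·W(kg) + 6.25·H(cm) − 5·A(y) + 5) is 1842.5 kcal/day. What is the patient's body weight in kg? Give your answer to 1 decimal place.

105.5 kg

1842.5 = 10·W + 6.25(162) − 5(46) + 5
10·W = 1842.5 − 787.5 = 1055, so W = 105.5 kg.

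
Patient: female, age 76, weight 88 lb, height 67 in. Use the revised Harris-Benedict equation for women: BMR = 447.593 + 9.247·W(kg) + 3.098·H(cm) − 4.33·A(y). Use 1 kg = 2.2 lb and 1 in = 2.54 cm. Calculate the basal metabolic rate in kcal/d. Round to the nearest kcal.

1016 kcal/d

Convert to metric: weight = 88 ÷ 2.2 = 40 kg; height = 67 × 2.54 = 170.18 cm.
Harris-Benedict: BMR = 447.593 + 9.247(40) + 3.098(170.18) − 4.33(76) = 1015.6106 kcal/day.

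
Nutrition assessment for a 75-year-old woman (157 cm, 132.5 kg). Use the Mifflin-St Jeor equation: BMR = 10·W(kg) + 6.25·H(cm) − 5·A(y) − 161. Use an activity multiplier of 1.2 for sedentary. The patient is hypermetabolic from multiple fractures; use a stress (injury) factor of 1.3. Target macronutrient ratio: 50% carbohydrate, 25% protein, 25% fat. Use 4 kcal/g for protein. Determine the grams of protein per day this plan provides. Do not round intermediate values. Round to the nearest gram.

Mifflin-St Jeor (female): BMR = 10(132.5) + 6.25(157) − 5(75) − 161 = 1325 + 981.25 − 375 − 161 = 1770.25 kcal/day.
TEE = 1770.25 × 1.2 = 2124.3 kcal/day.
With stress factor 1.3: 2124.3 × 1.3 = 2761.59 kcal/day.
Protein energy = 25% × 2761.59 = 690.3975 kcal.
Protein = 690.3975 ÷ 4 kcal/g = 172.5994 g.

173 g/day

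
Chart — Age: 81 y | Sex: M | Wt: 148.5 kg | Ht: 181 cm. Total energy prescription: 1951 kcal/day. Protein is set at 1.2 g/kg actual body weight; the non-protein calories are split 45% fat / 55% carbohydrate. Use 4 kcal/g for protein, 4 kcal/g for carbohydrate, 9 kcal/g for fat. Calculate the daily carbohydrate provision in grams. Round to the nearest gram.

170 g/day

Protein = 1.2 × 148.5 = 178.2 g → 178.2 × 4 = 712.8 kcal.
Non-protein calories = 1951 − 712.8 = 1238.2 kcal.
Fat: 45% × 1238.2 = 557.19 kcal; carbohydrate: 681.01 kcal.
Carbohydrate: 681.01 kcal ÷ 4 kcal/g = 170.2525 g.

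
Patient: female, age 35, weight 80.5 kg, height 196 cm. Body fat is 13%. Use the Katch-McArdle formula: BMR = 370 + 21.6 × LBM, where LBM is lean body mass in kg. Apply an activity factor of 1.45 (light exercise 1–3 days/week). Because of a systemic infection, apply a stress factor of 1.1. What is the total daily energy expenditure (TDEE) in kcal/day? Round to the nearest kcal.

LBM = 80.5 × (1 − 0.13) = 70.035 kg. Katch-McArdle: BMR = 370 + 21.6 × 70.035 = 1882.756 kcal/day.
TEE = BMR × activity factor = 1882.756 × 1.45 = 2729.9962 kcal/day.
Apply stress factor: 2729.9962 × 1.1 = 3002.9958 kcal/day.

3003 kcal/day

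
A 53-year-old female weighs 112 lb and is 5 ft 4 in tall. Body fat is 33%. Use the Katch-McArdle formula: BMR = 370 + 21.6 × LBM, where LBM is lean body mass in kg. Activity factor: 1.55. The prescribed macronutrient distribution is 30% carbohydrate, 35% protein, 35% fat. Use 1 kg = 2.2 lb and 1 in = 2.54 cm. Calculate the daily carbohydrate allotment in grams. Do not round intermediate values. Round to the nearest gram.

129 g/day

Convert to metric: weight = 112 ÷ 2.2 = 50.9091 kg; height = (5×12 + 4) × 2.54 = 64 × 2.54 = 162.56 cm.
LBM = 50.9091 × (1 − 0.33) = 34.1091 kg. Katch-McArdle: BMR = 370 + 21.6 × 34.1091 = 1106.7564 kcal/day.
TEE = 1106.7564 × 1.55 = 1715.4724 kcal/day.
Carbohydrate energy = 30% × 1715.4724 = 514.6417 kcal.
Carbohydrate = 514.6417 ÷ 4 kcal/g = 128.6604 g.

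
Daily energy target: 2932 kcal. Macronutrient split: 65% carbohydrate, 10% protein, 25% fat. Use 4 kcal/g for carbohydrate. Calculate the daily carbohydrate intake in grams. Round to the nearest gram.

476 g/day

Carbohydrate energy = 65% × 2932 = 1905.8 kcal.
At 4 kcal/g: 1905.8 ÷ 4 = 476.45 g.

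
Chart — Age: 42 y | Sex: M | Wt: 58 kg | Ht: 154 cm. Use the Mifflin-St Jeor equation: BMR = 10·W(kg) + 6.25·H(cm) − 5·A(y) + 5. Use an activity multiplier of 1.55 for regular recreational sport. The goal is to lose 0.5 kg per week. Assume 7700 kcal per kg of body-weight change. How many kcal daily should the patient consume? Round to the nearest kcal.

Mifflin-St Jeor (male): BMR = 10(58) + 6.25(154) − 5(42) + 5 = 580 + 962.5 − 210 + 5 = 1337.5 kcal/day.
TEE = 1337.5 × 1.55 = 2073.125 kcal/day.
Required daily deficit = 0.5 × 7700 ÷ 7 = 550 kcal/day.
Target intake = 2073.125 − 550 = 1523.125 kcal/day.

1523 kcal daily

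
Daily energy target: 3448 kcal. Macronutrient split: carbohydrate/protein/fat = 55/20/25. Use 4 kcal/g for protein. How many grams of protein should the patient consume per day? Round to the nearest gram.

172 g/day

Protein energy = 20% × 3448 = 689.6 kcal.
At 4 kcal/g: 689.6 ÷ 4 = 172.4 g.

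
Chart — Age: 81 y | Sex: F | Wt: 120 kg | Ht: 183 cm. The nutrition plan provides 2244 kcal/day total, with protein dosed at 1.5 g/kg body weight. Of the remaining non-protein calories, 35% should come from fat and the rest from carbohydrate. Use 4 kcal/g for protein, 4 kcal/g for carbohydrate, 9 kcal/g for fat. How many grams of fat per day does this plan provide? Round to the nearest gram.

Protein = 1.5 × 120 = 180 g → 180 × 4 = 720 kcal.
Non-protein calories = 2244 − 720 = 1524 kcal.
Fat: 35% × 1524 = 533.4 kcal; carbohydrate: 990.6 kcal.
Fat: 533.4 kcal ÷ 9 kcal/g = 59.2667 g.

59 g/day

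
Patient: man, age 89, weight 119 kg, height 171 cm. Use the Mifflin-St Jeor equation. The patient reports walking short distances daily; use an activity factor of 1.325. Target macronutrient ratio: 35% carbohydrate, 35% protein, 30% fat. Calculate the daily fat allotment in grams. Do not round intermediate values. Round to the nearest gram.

80 g/day

Mifflin-St Jeor (male): BMR = 10(119) + 6.25(171) − 5(89) + 5 = 1190 + 1068.75 − 445 + 5 = 1818.75 kcal/day.
TEE = 1818.75 × 1.325 = 2409.8438 kcal/day.
Fat energy = 30% × 2409.8438 = 722.9531 kcal.
Fat = 722.9531 ÷ 9 kcal/g = 80.3281 g.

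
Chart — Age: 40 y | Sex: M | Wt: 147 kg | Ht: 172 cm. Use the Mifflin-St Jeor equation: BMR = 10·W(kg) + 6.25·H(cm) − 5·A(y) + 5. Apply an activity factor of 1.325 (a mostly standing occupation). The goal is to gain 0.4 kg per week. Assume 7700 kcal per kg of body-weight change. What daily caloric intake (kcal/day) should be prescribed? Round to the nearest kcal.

Mifflin-St Jeor (male): BMR = 10(147) + 6.25(172) − 5(40) + 5 = 1470 + 1075 − 200 + 5 = 2350 kcal/day.
TEE = 2350 × 1.325 = 3113.75 kcal/day.
Required daily surplus = 0.4 × 7700 ÷ 7 = 440 kcal/day.
Target intake = 3113.75 + 440 = 3553.75 kcal/day.

3554 kcal/day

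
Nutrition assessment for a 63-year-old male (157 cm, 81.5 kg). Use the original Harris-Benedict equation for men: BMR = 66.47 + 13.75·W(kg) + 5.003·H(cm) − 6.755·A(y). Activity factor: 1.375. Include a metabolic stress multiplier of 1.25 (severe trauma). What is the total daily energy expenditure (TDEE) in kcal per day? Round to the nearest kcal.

Harris-Benedict: BMR = 66.47 + 13.75(81.5) + 5.003(157) − 6.755(63) = 1547.001 kcal/day.
TEE = BMR × activity factor = 1547.001 × 1.375 = 2127.1264 kcal/day.
Apply stress factor: 2127.1264 × 1.25 = 2658.908 kcal/day.

2659 kcal per day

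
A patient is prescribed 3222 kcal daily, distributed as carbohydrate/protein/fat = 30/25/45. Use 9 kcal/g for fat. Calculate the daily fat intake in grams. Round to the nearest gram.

161 g/day

Fat energy = 45% × 3222 = 1449.9 kcal.
At 9 kcal/g: 1449.9 ÷ 9 = 161.1 g.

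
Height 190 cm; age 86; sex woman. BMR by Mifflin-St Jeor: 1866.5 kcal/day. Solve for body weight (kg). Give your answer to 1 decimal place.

127.0 kg

1866.5 = 10·W + 6.25(190) − 5(86) − 161
10·W = 1866.5 − 596.5 = 1270, so W = 127 kg.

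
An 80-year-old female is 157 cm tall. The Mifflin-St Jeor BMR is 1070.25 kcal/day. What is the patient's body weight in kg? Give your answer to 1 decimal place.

1070.25 = 10·W + 6.25(157) − 5(80) − 161
10·W = 1070.25 − 420.25 = 650, so W = 65 kg.

65.0 kg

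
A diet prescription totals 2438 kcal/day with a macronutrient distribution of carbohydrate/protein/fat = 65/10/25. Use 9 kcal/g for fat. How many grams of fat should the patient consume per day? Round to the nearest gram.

Fat energy = 25% × 2438 = 609.5 kcal.
At 9 kcal/g: 609.5 ÷ 9 = 67.7222 g.

68 g/day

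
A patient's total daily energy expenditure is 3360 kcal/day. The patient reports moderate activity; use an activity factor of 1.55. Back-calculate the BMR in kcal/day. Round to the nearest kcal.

BMR = TEE ÷ activity factor = 3360 ÷ 1.55 = 2167.7419 kcal/day.

2168 kcal/day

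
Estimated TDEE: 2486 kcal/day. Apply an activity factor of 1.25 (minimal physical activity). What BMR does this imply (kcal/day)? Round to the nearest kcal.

1989 kcal/day

BMR = TEE ÷ activity factor = 2486 ÷ 1.25 = 1988.8 kcal/day.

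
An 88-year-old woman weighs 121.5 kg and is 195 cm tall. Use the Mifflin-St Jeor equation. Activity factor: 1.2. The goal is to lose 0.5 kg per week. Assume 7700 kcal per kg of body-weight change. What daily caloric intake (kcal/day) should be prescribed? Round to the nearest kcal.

Mifflin-St Jeor (female): BMR = 10(121.5) + 6.25(195) − 5(88) − 161 = 1215 + 1218.75 − 440 − 161 = 1832.75 kcal/day.
TEE = 1832.75 × 1.2 = 2199.3 kcal/day.
Required daily deficit = 0.5 × 7700 ÷ 7 = 550 kcal/day.
Target intake = 2199.3 − 550 = 1649.3 kcal/day.

1649 kcal/day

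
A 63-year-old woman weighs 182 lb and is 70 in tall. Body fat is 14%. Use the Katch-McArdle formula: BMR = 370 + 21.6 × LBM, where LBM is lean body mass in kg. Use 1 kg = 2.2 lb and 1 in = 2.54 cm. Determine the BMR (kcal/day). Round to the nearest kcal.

1907 kcal/day

Convert to metric: weight = 182 ÷ 2.2 = 82.7273 kg; height = 70 × 2.54 = 177.8 cm.
LBM = 82.7273 × (1 − 0.14) = 71.1455 kg. Katch-McArdle: BMR = 370 + 21.6 × 71.1455 = 1906.7418 kcal/day.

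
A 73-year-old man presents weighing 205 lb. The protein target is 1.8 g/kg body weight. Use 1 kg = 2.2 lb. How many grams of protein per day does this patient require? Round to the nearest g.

Weight in kg = 205 ÷ 2.2 = 93.1818 kg.
Protein = 1.8 g/kg × 93.1818 kg = 167.7273 g/day.

168 g/day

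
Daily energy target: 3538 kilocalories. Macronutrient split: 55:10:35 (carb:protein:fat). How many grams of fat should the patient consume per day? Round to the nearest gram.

138 g/day

Fat energy = 35% × 3538 = 1238.3 kcal.
At 9 kcal/g: 1238.3 ÷ 9 = 137.5889 g.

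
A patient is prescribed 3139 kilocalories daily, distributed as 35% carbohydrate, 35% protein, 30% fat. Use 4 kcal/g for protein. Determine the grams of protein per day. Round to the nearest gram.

Protein energy = 35% × 3139 = 1098.65 kcal.
At 4 kcal/g: 1098.65 ÷ 4 = 274.6625 g.

275 g/day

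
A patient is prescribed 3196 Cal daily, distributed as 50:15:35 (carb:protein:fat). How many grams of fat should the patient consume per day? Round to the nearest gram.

124 g/day

Fat energy = 35% × 3196 = 1118.6 kcal.
At 9 kcal/g: 1118.6 ÷ 9 = 124.2889 g.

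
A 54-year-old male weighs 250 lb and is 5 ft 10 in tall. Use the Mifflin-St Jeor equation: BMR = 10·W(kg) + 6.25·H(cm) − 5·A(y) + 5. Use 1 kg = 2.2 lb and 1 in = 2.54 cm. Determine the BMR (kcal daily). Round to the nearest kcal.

1983 kcal daily

Convert to metric: weight = 250 ÷ 2.2 = 113.6364 kg; height = (5×12 + 10) × 2.54 = 70 × 2.54 = 177.8 cm.
Mifflin-St Jeor (male): BMR = 10(113.6364) + 6.25(177.8) − 5(54) + 5 = 1136.3636 + 1111.25 − 270 + 5 = 1982.6136 kcal/day.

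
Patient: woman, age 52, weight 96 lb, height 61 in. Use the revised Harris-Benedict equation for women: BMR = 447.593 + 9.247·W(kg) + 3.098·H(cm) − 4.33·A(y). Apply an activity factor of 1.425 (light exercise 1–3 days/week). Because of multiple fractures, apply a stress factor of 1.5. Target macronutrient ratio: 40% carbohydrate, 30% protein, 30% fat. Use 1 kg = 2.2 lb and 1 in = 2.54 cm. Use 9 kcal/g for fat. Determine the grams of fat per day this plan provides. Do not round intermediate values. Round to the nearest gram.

Convert to metric: weight = 96 ÷ 2.2 = 43.6364 kg; height = 61 × 2.54 = 154.94 cm.
Harris-Benedict: BMR = 447.593 + 9.247(43.6364) + 3.098(154.94) − 4.33(52) = 1105.9426 kcal/day.
TEE = 1105.9426 × 1.425 = 1575.9682 kcal/day.
With stress factor 1.5: 1575.9682 × 1.5 = 2363.9523 kcal/day.
Fat energy = 30% × 2363.9523 = 709.1857 kcal.
Fat = 709.1857 ÷ 9 kcal/g = 78.7984 g.

79 g/day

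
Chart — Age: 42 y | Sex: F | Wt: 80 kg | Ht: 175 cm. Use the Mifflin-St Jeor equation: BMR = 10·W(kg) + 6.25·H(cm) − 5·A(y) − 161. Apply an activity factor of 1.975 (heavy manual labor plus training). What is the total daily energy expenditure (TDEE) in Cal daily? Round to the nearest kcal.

3007 Cal daily

Mifflin-St Jeor (female): BMR = 10(80) + 6.25(175) − 5(42) − 161 = 800 + 1093.75 − 210 − 161 = 1522.75 kcal/day.
TEE = BMR × activity factor = 1522.75 × 1.975 = 3007.4313 kcal/day.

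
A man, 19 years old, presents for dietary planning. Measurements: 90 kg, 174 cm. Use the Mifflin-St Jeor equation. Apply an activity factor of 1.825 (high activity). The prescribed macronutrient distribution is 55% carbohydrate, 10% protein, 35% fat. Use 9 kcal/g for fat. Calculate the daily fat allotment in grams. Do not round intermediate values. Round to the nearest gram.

135 g/day

Mifflin-St Jeor (male): BMR = 10(90) + 6.25(174) − 5(19) + 5 = 900 + 1087.5 − 95 + 5 = 1897.5 kcal/day.
TEE = 1897.5 × 1.825 = 3462.9375 kcal/day.
Fat energy = 35% × 3462.9375 = 1212.0281 kcal.
Fat = 1212.0281 ÷ 9 kcal/g = 134.6698 g.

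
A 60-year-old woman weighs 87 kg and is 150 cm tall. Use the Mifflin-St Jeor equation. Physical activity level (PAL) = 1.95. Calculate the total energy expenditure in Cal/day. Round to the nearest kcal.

Mifflin-St Jeor (female): BMR = 10(87) + 6.25(150) − 5(60) − 161 = 870 + 937.5 − 300 − 161 = 1346.5 kcal/day.
TEE = BMR × activity factor = 1346.5 × 1.95 = 2625.675 kcal/day.

2626 Cal/day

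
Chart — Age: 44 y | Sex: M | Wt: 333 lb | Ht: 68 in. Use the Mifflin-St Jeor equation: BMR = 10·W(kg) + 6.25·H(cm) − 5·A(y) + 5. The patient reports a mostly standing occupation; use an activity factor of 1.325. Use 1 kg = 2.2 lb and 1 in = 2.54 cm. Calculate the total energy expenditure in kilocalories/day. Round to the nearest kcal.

3151 kilocalories/day

Convert to metric: weight = 333 ÷ 2.2 = 151.3636 kg; height = 68 × 2.54 = 172.72 cm.
Mifflin-St Jeor (male): BMR = 10(151.3636) + 6.25(172.72) − 5(44) + 5 = 1513.6364 + 1079.5 − 220 + 5 = 2378.1364 kcal/day.
TEE = BMR × activity factor = 2378.1364 × 1.325 = 3151.0307 kcal/day.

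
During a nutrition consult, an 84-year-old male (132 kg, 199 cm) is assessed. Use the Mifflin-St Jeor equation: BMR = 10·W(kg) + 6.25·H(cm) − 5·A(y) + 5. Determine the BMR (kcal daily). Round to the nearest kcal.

2149 kcal daily

Mifflin-St Jeor (male): BMR = 10(132) + 6.25(199) − 5(84) + 5 = 1320 + 1243.75 − 420 + 5 = 2148.75 kcal/day.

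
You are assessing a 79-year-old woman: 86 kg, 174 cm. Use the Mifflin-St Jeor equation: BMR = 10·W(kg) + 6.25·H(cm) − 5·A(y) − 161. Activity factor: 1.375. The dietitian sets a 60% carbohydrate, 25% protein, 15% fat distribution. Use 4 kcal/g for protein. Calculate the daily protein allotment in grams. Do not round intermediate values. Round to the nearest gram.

Mifflin-St Jeor (female): BMR = 10(86) + 6.25(174) − 5(79) − 161 = 860 + 1087.5 − 395 − 161 = 1391.5 kcal/day.
TEE = 1391.5 × 1.375 = 1913.3125 kcal/day.
Protein energy = 25% × 1913.3125 = 478.3281 kcal.
Protein = 478.3281 ÷ 4 kcal/g = 119.582 g.

120 g/day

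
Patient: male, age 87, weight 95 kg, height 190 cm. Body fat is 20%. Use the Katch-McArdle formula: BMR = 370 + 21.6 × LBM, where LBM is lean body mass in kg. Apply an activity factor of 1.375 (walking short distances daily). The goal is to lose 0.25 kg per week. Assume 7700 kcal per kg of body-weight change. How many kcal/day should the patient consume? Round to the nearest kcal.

2491 kcal/day

LBM = 95 × (1 − 0.2) = 76 kg. Katch-McArdle: BMR = 370 + 21.6 × 76 = 2011.6 kcal/day.
TEE = 2011.6 × 1.375 = 2765.95 kcal/day.
Required daily deficit = 0.25 × 7700 ÷ 7 = 275 kcal/day.
Target intake = 2765.95 − 275 = 2490.95 kcal/day.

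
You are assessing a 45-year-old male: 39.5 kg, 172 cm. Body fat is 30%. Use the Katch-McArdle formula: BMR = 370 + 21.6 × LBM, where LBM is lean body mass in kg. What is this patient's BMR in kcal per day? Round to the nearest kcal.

LBM = 39.5 × (1 − 0.3) = 27.65 kg. Katch-McArdle: BMR = 370 + 21.6 × 27.65 = 967.24 kcal/day.

967 kcal per day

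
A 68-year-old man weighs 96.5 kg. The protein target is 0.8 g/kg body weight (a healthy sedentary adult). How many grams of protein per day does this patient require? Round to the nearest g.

77 g/day

Protein = 0.8 g/kg × 96.5 kg = 77.2 g/day.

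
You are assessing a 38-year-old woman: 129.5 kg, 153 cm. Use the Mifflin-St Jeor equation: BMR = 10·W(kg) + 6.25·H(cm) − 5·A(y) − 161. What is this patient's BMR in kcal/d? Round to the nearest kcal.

1900 kcal/d

Mifflin-St Jeor (female): BMR = 10(129.5) + 6.25(153) − 5(38) − 161 = 1295 + 956.25 − 190 − 161 = 1900.25 kcal/day.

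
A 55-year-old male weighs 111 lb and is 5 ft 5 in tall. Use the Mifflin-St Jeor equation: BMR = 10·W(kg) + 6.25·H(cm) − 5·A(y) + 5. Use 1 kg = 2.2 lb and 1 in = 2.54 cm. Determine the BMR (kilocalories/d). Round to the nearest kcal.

1266 kilocalories/d

Convert to metric: weight = 111 ÷ 2.2 = 50.4545 kg; height = (5×12 + 5) × 2.54 = 65 × 2.54 = 165.1 cm.
Mifflin-St Jeor (male): BMR = 10(50.4545) + 6.25(165.1) − 5(55) + 5 = 504.5455 + 1031.875 − 275 + 5 = 1266.4205 kcal/day.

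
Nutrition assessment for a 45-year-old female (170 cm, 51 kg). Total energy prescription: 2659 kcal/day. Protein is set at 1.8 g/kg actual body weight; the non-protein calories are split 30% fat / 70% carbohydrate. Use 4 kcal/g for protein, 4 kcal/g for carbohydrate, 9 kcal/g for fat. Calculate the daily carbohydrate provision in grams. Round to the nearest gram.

401 g/day

Protein = 1.8 × 51 = 91.8 g → 91.8 × 4 = 367.2 kcal.
Non-protein calories = 2659 − 367.2 = 2291.8 kcal.
Fat: 30% × 2291.8 = 687.54 kcal; carbohydrate: 1604.26 kcal.
Carbohydrate: 1604.26 kcal ÷ 4 kcal/g = 401.065 g.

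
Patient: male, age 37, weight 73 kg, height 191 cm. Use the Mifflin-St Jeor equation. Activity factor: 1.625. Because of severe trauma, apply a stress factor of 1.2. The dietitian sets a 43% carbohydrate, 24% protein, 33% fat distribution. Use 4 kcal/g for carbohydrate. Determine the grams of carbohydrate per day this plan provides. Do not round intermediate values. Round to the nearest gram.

Mifflin-St Jeor (male): BMR = 10(73) + 6.25(191) − 5(37) + 5 = 730 + 1193.75 − 185 + 5 = 1743.75 kcal/day.
TEE = 1743.75 × 1.625 = 2833.5938 kcal/day.
With stress factor 1.2: 2833.5938 × 1.2 = 3400.3125 kcal/day.
Carbohydrate energy = 43% × 3400.3125 = 1462.1344 kcal.
Carbohydrate = 1462.1344 ÷ 4 kcal/g = 365.5336 g.

366 g/day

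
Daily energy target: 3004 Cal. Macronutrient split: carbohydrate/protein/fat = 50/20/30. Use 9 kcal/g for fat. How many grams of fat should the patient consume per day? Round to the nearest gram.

100 g/day

Fat energy = 30% × 3004 = 901.2 kcal.
At 9 kcal/g: 901.2 ÷ 9 = 100.1333 g.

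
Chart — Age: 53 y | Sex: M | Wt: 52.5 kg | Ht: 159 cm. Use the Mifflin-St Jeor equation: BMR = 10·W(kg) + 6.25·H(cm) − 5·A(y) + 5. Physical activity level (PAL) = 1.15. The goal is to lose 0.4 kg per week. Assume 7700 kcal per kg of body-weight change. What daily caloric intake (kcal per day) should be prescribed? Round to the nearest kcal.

Mifflin-St Jeor (male): BMR = 10(52.5) + 6.25(159) − 5(53) + 5 = 525 + 993.75 − 265 + 5 = 1258.75 kcal/day.
TEE = 1258.75 × 1.15 = 1447.5625 kcal/day.
Required daily deficit = 0.4 × 7700 ÷ 7 = 440 kcal/day.
Target intake = 1447.5625 − 440 = 1007.5625 kcal/day.

1008 kcal per day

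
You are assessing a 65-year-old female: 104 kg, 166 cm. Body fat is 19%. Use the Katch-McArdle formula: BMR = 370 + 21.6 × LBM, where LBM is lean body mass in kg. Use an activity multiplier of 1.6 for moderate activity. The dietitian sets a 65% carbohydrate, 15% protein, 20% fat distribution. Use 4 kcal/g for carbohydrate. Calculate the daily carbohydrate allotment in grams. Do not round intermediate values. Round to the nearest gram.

LBM = 104 × (1 − 0.19) = 84.24 kg. Katch-McArdle: BMR = 370 + 21.6 × 84.24 = 2189.584 kcal/day.
TEE = 2189.584 × 1.6 = 3503.3344 kcal/day.
Carbohydrate energy = 65% × 3503.3344 = 2277.1674 kcal.
Carbohydrate = 2277.1674 ÷ 4 kcal/g = 569.2918 g.

569 g/day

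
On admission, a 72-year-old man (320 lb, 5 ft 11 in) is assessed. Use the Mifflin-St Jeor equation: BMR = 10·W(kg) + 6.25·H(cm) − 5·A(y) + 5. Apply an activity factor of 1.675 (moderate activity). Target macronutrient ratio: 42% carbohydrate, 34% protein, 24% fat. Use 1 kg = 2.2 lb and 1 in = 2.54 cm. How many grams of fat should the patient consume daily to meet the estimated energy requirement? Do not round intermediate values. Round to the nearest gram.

Convert to metric: weight = 320 ÷ 2.2 = 145.4545 kg; height = (5×12 + 11) × 2.54 = 71 × 2.54 = 180.34 cm.
Mifflin-St Jeor (male): BMR = 10(145.4545) + 6.25(180.34) − 5(72) + 5 = 1454.5455 + 1127.125 − 360 + 5 = 2226.6705 kcal/day.
TEE = 2226.6705 × 1.675 = 3729.673 kcal/day.
Fat energy = 24% × 3729.673 = 895.1215 kcal.
Fat = 895.1215 ÷ 9 kcal/g = 99.4579 g.

99 g/day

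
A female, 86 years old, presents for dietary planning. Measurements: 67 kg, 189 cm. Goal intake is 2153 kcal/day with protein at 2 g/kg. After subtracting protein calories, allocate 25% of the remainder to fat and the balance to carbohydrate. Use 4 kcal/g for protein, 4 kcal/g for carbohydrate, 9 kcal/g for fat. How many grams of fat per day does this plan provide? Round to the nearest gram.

45 g/day

Protein = 2 × 67 = 134 g → 134 × 4 = 536 kcal.
Non-protein calories = 2153 − 536 = 1617 kcal.
Fat: 25% × 1617 = 404.25 kcal; carbohydrate: 1212.75 kcal.
Fat: 404.25 kcal ÷ 9 kcal/g = 44.9167 g.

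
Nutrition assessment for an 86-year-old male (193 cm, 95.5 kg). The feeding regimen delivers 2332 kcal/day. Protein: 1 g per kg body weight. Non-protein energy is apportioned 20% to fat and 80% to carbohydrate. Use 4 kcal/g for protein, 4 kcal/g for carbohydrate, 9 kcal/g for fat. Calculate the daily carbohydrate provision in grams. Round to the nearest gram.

Protein = 1 × 95.5 = 95.5 g → 95.5 × 4 = 382 kcal.
Non-protein calories = 2332 − 382 = 1950 kcal.
Fat: 20% × 1950 = 390 kcal; carbohydrate: 1560 kcal.
Carbohydrate: 1560 kcal ÷ 4 kcal/g = 390 g.

390 g/day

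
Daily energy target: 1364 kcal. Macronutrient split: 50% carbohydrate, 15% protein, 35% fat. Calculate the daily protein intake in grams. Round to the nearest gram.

51 g/day

Protein energy = 15% × 1364 = 204.6 kcal.
At 4 kcal/g: 204.6 ÷ 4 = 51.15 g.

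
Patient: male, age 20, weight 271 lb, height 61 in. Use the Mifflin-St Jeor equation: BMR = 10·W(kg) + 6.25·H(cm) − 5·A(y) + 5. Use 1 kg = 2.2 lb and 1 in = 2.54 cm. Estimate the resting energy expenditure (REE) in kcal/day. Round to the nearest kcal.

Convert to metric: weight = 271 ÷ 2.2 = 123.1818 kg; height = 61 × 2.54 = 154.94 cm.
Mifflin-St Jeor (male): BMR = 10(123.1818) + 6.25(154.94) − 5(20) + 5 = 1231.8182 + 968.375 − 100 + 5 = 2105.1932 kcal/day.

2105 kcal/day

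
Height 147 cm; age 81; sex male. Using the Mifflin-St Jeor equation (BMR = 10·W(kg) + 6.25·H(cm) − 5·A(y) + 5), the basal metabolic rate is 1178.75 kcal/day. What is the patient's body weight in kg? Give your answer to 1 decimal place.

1178.75 = 10·W + 6.25(147) − 5(81) + 5
10·W = 1178.75 − 518.75 = 660, so W = 66 kg.

66.0 kg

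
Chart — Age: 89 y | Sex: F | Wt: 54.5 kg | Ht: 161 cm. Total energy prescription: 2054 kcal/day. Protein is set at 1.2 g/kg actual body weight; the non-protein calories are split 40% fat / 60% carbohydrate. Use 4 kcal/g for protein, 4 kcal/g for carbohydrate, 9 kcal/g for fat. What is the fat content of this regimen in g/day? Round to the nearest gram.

80 g/day

Protein = 1.2 × 54.5 = 65.4 g → 65.4 × 4 = 261.6 kcal.
Non-protein calories = 2054 − 261.6 = 1792.4 kcal.
Fat: 40% × 1792.4 = 716.96 kcal; carbohydrate: 1075.44 kcal.
Fat: 716.96 kcal ÷ 9 kcal/g = 79.6622 g.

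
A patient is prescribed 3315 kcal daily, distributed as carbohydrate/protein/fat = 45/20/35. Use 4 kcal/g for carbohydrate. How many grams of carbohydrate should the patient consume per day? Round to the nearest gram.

373 g/day

Carbohydrate energy = 45% × 3315 = 1491.75 kcal.
At 4 kcal/g: 1491.75 ÷ 4 = 372.9375 g.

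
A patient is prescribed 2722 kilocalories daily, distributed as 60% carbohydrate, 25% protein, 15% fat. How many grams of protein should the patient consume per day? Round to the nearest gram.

Protein energy = 25% × 2722 = 680.5 kcal.
At 4 kcal/g: 680.5 ÷ 4 = 170.125 g.

170 g/day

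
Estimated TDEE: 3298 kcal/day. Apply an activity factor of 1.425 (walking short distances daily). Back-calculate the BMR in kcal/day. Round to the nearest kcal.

BMR = TEE ÷ activity factor = 3298 ÷ 1.425 = 2314.386 kcal/day.

2314 kcal/day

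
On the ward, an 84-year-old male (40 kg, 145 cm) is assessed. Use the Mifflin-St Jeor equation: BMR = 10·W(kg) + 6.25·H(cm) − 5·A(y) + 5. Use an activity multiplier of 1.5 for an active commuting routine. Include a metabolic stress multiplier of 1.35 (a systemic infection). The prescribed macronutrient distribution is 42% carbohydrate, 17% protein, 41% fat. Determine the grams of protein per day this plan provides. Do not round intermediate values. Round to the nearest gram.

Mifflin-St Jeor (male): BMR = 10(40) + 6.25(145) − 5(84) + 5 = 400 + 906.25 − 420 + 5 = 891.25 kcal/day.
TEE = 891.25 × 1.5 = 1336.875 kcal/day.
With stress factor 1.35: 1336.875 × 1.35 = 1804.7813 kcal/day.
Protein energy = 17% × 1804.7813 = 306.8128 kcal.
Protein = 306.8128 ÷ 4 kcal/g = 76.7032 g.

77 g/day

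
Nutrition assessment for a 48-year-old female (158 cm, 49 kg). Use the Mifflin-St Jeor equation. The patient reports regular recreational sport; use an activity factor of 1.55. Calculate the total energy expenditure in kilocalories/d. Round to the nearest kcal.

Mifflin-St Jeor (female): BMR = 10(49) + 6.25(158) − 5(48) − 161 = 490 + 987.5 − 240 − 161 = 1076.5 kcal/day.
TEE = BMR × activity factor = 1076.5 × 1.55 = 1668.575 kcal/day.

1669 kilocalories/d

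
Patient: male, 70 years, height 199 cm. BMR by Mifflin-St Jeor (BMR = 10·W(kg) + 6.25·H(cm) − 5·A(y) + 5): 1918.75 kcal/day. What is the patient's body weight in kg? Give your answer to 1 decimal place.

1918.75 = 10·W + 6.25(199) − 5(70) + 5
10·W = 1918.75 − 898.75 = 1020, so W = 102 kg.

102.0 kg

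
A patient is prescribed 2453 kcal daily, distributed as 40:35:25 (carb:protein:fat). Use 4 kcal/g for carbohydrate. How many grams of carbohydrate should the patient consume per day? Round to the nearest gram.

245 g/day

Carbohydrate energy = 40% × 2453 = 981.2 kcal.
At 4 kcal/g: 981.2 ÷ 4 = 245.3 g.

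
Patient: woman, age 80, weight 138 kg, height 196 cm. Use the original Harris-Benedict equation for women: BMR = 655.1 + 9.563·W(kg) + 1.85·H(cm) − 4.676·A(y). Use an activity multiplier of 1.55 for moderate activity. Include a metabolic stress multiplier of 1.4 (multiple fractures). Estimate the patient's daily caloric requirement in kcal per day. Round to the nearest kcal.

Harris-Benedict: BMR = 655.1 + 9.563(138) + 1.85(196) − 4.676(80) = 1963.314 kcal/day.
TEE = BMR × activity factor = 1963.314 × 1.55 = 3043.1367 kcal/day.
Apply stress factor: 3043.1367 × 1.4 = 4260.3914 kcal/day.

4260 kcal per day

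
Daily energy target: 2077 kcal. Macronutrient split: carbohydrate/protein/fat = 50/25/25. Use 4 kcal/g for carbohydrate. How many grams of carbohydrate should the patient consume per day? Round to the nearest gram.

260 g/day

Carbohydrate energy = 50% × 2077 = 1038.5 kcal.
At 4 kcal/g: 1038.5 ÷ 4 = 259.625 g.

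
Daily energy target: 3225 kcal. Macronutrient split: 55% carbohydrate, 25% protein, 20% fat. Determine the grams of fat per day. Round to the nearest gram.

72 g/day

Fat energy = 20% × 3225 = 645 kcal.
At 9 kcal/g: 645 ÷ 9 = 71.6667 g.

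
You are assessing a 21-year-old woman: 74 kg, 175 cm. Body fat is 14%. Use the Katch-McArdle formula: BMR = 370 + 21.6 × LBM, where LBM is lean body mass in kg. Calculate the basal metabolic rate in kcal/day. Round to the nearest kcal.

1745 kcal/day

LBM = 74 × (1 − 0.14) = 63.64 kg. Katch-McArdle: BMR = 370 + 21.6 × 63.64 = 1744.624 kcal/day.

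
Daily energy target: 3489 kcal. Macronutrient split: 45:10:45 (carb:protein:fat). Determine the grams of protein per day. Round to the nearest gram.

Protein energy = 10% × 3489 = 348.9 kcal.
At 4 kcal/g: 348.9 ÷ 4 = 87.225 g.

87 g/day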